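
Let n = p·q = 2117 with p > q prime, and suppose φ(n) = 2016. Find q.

φ(n) = (p−1)(q−1) = n − (p+q) + 1, so p + q = 2117 − 2016 + 1 = 102.
p and q are the roots of t² − 102t + 2117 = 0.
Discriminant: 102² − 4·2117 = 10404 − 8468 = 1936; √1936 = 44.
q = (102 − 44)/2 = 29, p = (102 + 44)/2 = 73.
Check: 29 · 73 = 2117.

29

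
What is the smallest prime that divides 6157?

6157 is odd.
Digit sum 19, not divisible by 3.
Ends in 7: not divisible by 5.
7: 6157 = 7·879 + 4
11: 6157 = 11·559 + 8
13: 6157 = 13·473 + 8
17: 6157 = 17·362 + 3
19: 6157 = 19·324 + 1
23: 6157 = 23·267 + 16
29: 6157 = 29·212 + 9
31: 6157 = 31·198 + 19
37: 6157 = 37·166 + 15
41: 6157 = 41·150 + 7
43: 6157 = 43·143 + 8
47: 6157 = 47·131

47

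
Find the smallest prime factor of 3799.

3799 is odd.
Digit sum 28, not divisible by 3.
Ends in 9: not divisible by 5.
7: 3799 = 7·542 + 5
11: 3799 = 11·345 + 4
13: 3799 = 13·292 + 3
17: 3799 = 17·223 + 8
19: 3799 = 19·199 + 18
23: 3799 = 23·165 + 4
29: 3799 = 29·131

29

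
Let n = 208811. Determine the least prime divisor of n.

208811 is odd.
Digit sum 20, not divisible by 3.
Ends in 1: not divisible by 5.
7: 208811 = 7·29830 + 1
11: 208811 = 11·18982 + 9
13: 208811 = 13·16062 + 5
17: 208811 = 17·12283

17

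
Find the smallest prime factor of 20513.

20513 is odd.
Digit sum 11, not divisible by 3.
Ends in 3: not divisible by 5.
7: 20513 = 7·2930 + 3
11: 20513 = 11·1864 + 9
13: 20513 = 13·1577 + 12
17: 20513 = 17·1206 + 11
19: 20513 = 19·1079 + 12
23: 20513 = 23·891 + 20
29: 20513 = 29·707 + 10
31: 20513 = 31·661 + 22
37: 20513 = 37·554 + 15
41: 20513 = 41·500 + 13
43: 20513 = 43·477 + 2
47: 20513 = 47·436 + 21
53: 20513 = 53·387 + 2
59: 20513 = 59·347 + 40
61: 20513 = 61·336 + 17
67: 20513 = 67·306 + 11
71: 20513 = 71·288 + 65
73: 20513 = 73·281

73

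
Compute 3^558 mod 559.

3^1 ≡ 3 (mod 559)
3^2 ≡ 3^2 = 9 ≡ 9 (mod 559)
3^4 ≡ 9^2 = 81 ≡ 81 (mod 559)
3^8 ≡ 81^2 = 6561 ≡ 412 (mod 559)
3^16 ≡ 412^2 = 169744 ≡ 367 (mod 559)
3^32 ≡ 367^2 = 134689 ≡ 529 (mod 559)
3^64 ≡ 529^2 = 279841 ≡ 341 (mod 559)
3^128 ≡ 341^2 = 116281 ≡ 9 (mod 559)
3^256 ≡ 9^2 = 81 ≡ 81 (mod 559)
3^512 ≡ 81^2 = 6561 ≡ 412 (mod 559)
558 = 512 + 32 + 8 + 4 + 2 in binary powers of 2.
So 3^558 ≡ 412 · 529 · 412 · 81 · 9 ≡ 391 (mod 559).
Since 391 ≠ 1, base 3 is a Fermat witness: 559 is composite.

391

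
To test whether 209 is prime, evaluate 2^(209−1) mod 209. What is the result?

36

2^1 ≡ 2 (mod 209)
2^2 ≡ 2^2 = 4 ≡ 4 (mod 209)
2^4 ≡ 4^2 = 16 ≡ 16 (mod 209)
2^8 ≡ 16^2 = 256 ≡ 47 (mod 209)
2^16 ≡ 47^2 = 2209 ≡ 119 (mod 209)
2^32 ≡ 119^2 = 14161 ≡ 158 (mod 209)
2^64 ≡ 158^2 = 24964 ≡ 93 (mod 209)
2^128 ≡ 93^2 = 8649 ≡ 80 (mod 209)
208 = 128 + 64 + 16 in binary powers of 2.
So 2^208 ≡ 80 · 93 · 119 ≡ 36 (mod 209).
Since 36 ≠ 1, base 2 is a Fermat witness: 209 is composite.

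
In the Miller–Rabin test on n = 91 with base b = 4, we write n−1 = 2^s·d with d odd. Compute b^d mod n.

64

91 − 1 = 90 = 2^1 · 45, so d = 45.
4^1 ≡ 4 (mod 91)
4^2 ≡ 4^2 = 16 ≡ 16 (mod 91)
4^4 ≡ 16^2 = 256 ≡ 74 (mod 91)
4^8 ≡ 74^2 = 5476 ≡ 16 (mod 91)
4^16 ≡ 16^2 = 256 ≡ 74 (mod 91)
4^32 ≡ 74^2 = 5476 ≡ 16 (mod 91)
45 = 32 + 8 + 4 + 1 in binary powers of 2.
So 4^45 ≡ 16 · 16 · 74 · 4 ≡ 64 (mod 91).
Squaring chain: 64; never reaches −1, so base 4 is a Miller–Rabin witness that 91 is composite.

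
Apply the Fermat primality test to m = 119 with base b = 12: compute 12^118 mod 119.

12^1 ≡ 12 (mod 119)
12^2 ≡ 12^2 = 144 ≡ 25 (mod 119)
12^4 ≡ 25^2 = 625 ≡ 30 (mod 119)
12^8 ≡ 30^2 = 900 ≡ 67 (mod 119)
12^16 ≡ 67^2 = 4489 ≡ 86 (mod 119)
12^32 ≡ 86^2 = 7396 ≡ 18 (mod 119)
12^64 ≡ 18^2 = 324 ≡ 86 (mod 119)
118 = 64 + 32 + 16 + 4 + 2 in binary powers of 2.
So 12^118 ≡ 86 · 18 · 86 · 30 · 25 ≡ 2 (mod 119).
Since 2 ≠ 1, base 12 is a Fermat witness: 119 is composite.

2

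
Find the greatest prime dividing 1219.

1219 = 23 · 53
53 is prime.
So 1219 = 23 · 53; the largest prime factor is 53.

53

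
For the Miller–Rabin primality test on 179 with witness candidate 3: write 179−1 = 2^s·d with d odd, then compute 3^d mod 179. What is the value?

1

179 − 1 = 178 = 2^1 · 89, so d = 89.
3^1 ≡ 3 (mod 179)
3^2 ≡ 3^2 = 9 ≡ 9 (mod 179)
3^4 ≡ 9^2 = 81 ≡ 81 (mod 179)
3^8 ≡ 81^2 = 6561 ≡ 117 (mod 179)
3^16 ≡ 117^2 = 13689 ≡ 85 (mod 179)
3^32 ≡ 85^2 = 7225 ≡ 65 (mod 179)
3^64 ≡ 65^2 = 4225 ≡ 108 (mod 179)
89 = 64 + 16 + 8 + 1 in binary powers of 2.
So 3^89 ≡ 108 · 85 · 117 · 3 ≡ 1 (mod 179).
Since 3^d ≡ 1 (mod 179), base 3 does not prove 179 composite.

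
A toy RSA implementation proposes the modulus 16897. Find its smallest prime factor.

61

16897 is odd.
Digit sum 31, not divisible by 3.
Ends in 7: not divisible by 5.
7: 16897 = 7·2413 + 6
11: 16897 = 11·1536 + 1
13: 16897 = 13·1299 + 10
17: 16897 = 17·993 + 16
19: 16897 = 19·889 + 6
23: 16897 = 23·734 + 15
29: 16897 = 29·582 + 19
31: 16897 = 31·545 + 2
37: 16897 = 37·456 + 25
41: 16897 = 41·412 + 5
43: 16897 = 43·392 + 41
47: 16897 = 47·359 + 24
53: 16897 = 53·318 + 43
59: 16897 = 59·286 + 23
61: 16897 = 61·277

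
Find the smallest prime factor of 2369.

23

2369 is odd.
Digit sum 20, not divisible by 3.
Ends in 9: not divisible by 5.
7: 2369 = 7·338 + 3
11: 2369 = 11·215 + 4
13: 2369 = 13·182 + 3
17: 2369 = 17·139 + 6
19: 2369 = 19·124 + 13
23: 2369 = 23·103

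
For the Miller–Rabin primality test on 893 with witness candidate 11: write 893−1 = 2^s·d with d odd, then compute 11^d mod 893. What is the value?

893 − 1 = 892 = 2^2 · 223, so d = 223.
11^1 ≡ 11 (mod 893)
11^2 ≡ 11^2 = 121 ≡ 121 (mod 893)
11^4 ≡ 121^2 = 14641 ≡ 353 (mod 893)
11^8 ≡ 353^2 = 124609 ≡ 482 (mod 893)
11^16 ≡ 482^2 = 232324 ≡ 144 (mod 893)
11^32 ≡ 144^2 = 20736 ≡ 197 (mod 893)
11^64 ≡ 197^2 = 38809 ≡ 410 (mod 893)
11^128 ≡ 410^2 = 168100 ≡ 216 (mod 893)
223 = 128 + 64 + 16 + 8 + 4 + 2 + 1 in binary powers of 2.
So 11^223 ≡ 216 · 410 · 144 · 482 · 353 · 121 · 11 ≡ 467 (mod 893).
Squaring chain: 467 → 197; never reaches −1, so base 11 is a Miller–Rabin witness that 893 is composite.

467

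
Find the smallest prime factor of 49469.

49469 is odd.
Digit sum 32, not divisible by 3.
Ends in 9: not divisible by 5.
7: 49469 = 7·7067

7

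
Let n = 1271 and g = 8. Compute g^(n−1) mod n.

1024

8^1 ≡ 8 (mod 1271)
8^2 ≡ 8^2 = 64 ≡ 64 (mod 1271)
8^4 ≡ 64^2 = 4096 ≡ 283 (mod 1271)
8^8 ≡ 283^2 = 80089 ≡ 16 (mod 1271)
8^16 ≡ 16^2 = 256 ≡ 256 (mod 1271)
8^32 ≡ 256^2 = 65536 ≡ 715 (mod 1271)
8^64 ≡ 715^2 = 511225 ≡ 283 (mod 1271)
8^128 ≡ 283^2 = 80089 ≡ 16 (mod 1271)
8^256 ≡ 16^2 = 256 ≡ 256 (mod 1271)
8^512 ≡ 256^2 = 65536 ≡ 715 (mod 1271)
8^1024 ≡ 715^2 = 511225 ≡ 283 (mod 1271)
1270 = 1024 + 128 + 64 + 32 + 16 + 4 + 2 in binary powers of 2.
So 8^1270 ≡ 283 · 16 · 283 · 715 · 256 · 283 · 64 ≡ 1024 (mod 1271).
Since 1024 ≠ 1, base 8 is a Fermat witness: 1271 is composite.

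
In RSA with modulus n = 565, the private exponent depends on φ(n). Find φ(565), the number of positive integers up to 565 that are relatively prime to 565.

Factor: 565 = 5 · 113.
φ(565) = (5−1) · (113−1) = 4 · 112 = 448.

448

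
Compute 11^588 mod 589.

343

11^1 ≡ 11 (mod 589)
11^2 ≡ 11^2 = 121 ≡ 121 (mod 589)
11^4 ≡ 121^2 = 14641 ≡ 505 (mod 589)
11^8 ≡ 505^2 = 255025 ≡ 577 (mod 589)
11^16 ≡ 577^2 = 332929 ≡ 144 (mod 589)
11^32 ≡ 144^2 = 20736 ≡ 121 (mod 589)
11^64 ≡ 121^2 = 14641 ≡ 505 (mod 589)
11^128 ≡ 505^2 = 255025 ≡ 577 (mod 589)
11^256 ≡ 577^2 = 332929 ≡ 144 (mod 589)
11^512 ≡ 144^2 = 20736 ≡ 121 (mod 589)
588 = 512 + 64 + 8 + 4 in binary powers of 2.
So 11^588 ≡ 121 · 505 · 577 · 505 ≡ 343 (mod 589).
Since 343 ≠ 1, base 11 is a Fermat witness: 589 is composite.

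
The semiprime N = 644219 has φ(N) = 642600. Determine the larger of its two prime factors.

919

φ(n) = (p−1)(q−1) = n − (p+q) + 1, so p + q = 644219 − 642600 + 1 = 1620.
p and q are the roots of t² − 1620t + 644219 = 0.
Discriminant: 1620² − 4·644219 = 2624400 − 2576876 = 47524; √47524 = 218.
q = (1620 − 218)/2 = 701, p = (1620 + 218)/2 = 919.
Check: 701 · 919 = 644219.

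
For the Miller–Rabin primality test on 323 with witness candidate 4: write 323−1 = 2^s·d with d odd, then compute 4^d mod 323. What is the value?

157

323 − 1 = 322 = 2^1 · 161, so d = 161.
4^1 ≡ 4 (mod 323)
4^2 ≡ 4^2 = 16 ≡ 16 (mod 323)
4^4 ≡ 16^2 = 256 ≡ 256 (mod 323)
4^8 ≡ 256^2 = 65536 ≡ 290 (mod 323)
4^16 ≡ 290^2 = 84100 ≡ 120 (mod 323)
4^32 ≡ 120^2 = 14400 ≡ 188 (mod 323)
4^64 ≡ 188^2 = 35344 ≡ 137 (mod 323)
4^128 ≡ 137^2 = 18769 ≡ 35 (mod 323)
161 = 128 + 32 + 1 in binary powers of 2.
So 4^161 ≡ 35 · 188 · 4 ≡ 157 (mod 323).
Squaring chain: 157; never reaches −1, so base 4 is a Miller–Rabin witness that 323 is composite.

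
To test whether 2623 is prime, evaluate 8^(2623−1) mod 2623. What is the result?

8^1 ≡ 8 (mod 2623)
8^2 ≡ 8^2 = 64 ≡ 64 (mod 2623)
8^4 ≡ 64^2 = 4096 ≡ 1473 (mod 2623)
8^8 ≡ 1473^2 = 2169729 ≡ 508 (mod 2623)
8^16 ≡ 508^2 = 258064 ≡ 1010 (mod 2623)
8^32 ≡ 1010^2 = 1020100 ≡ 2376 (mod 2623)
8^64 ≡ 2376^2 = 5645376 ≡ 680 (mod 2623)
8^128 ≡ 680^2 = 462400 ≡ 752 (mod 2623)
8^256 ≡ 752^2 = 565504 ≡ 1559 (mod 2623)
8^512 ≡ 1559^2 = 2430481 ≡ 1583 (mod 2623)
8^1024 ≡ 1583^2 = 2505889 ≡ 924 (mod 2623)
8^2048 ≡ 924^2 = 853776 ≡ 1301 (mod 2623)
2622 = 2048 + 512 + 32 + 16 + 8 + 4 + 2 in binary powers of 2.
So 8^2622 ≡ 1301 · 1583 · 2376 · 1010 · 508 · 1473 · 64 ≡ 613 (mod 2623).
Since 613 ≠ 1, base 8 is a Fermat witness: 2623 is composite.

613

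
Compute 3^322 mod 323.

3^1 ≡ 3 (mod 323)
3^2 ≡ 3^2 = 9 ≡ 9 (mod 323)
3^4 ≡ 9^2 = 81 ≡ 81 (mod 323)
3^8 ≡ 81^2 = 6561 ≡ 101 (mod 323)
3^16 ≡ 101^2 = 10201 ≡ 188 (mod 323)
3^32 ≡ 188^2 = 35344 ≡ 137 (mod 323)
3^64 ≡ 137^2 = 18769 ≡ 35 (mod 323)
3^128 ≡ 35^2 = 1225 ≡ 256 (mod 323)
3^256 ≡ 256^2 = 65536 ≡ 290 (mod 323)
322 = 256 + 64 + 2 in binary powers of 2.
So 3^322 ≡ 290 · 35 · 9 ≡ 264 (mod 323).
Since 264 ≠ 1, base 3 is a Fermat witness: 323 is composite.

264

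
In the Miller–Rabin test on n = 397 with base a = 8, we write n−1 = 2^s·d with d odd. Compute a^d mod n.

397 − 1 = 396 = 2^2 · 99, so d = 99.
8^1 ≡ 8 (mod 397)
8^2 ≡ 8^2 = 64 ≡ 64 (mod 397)
8^4 ≡ 64^2 = 4096 ≡ 126 (mod 397)
8^8 ≡ 126^2 = 15876 ≡ 393 (mod 397)
8^16 ≡ 393^2 = 154449 ≡ 16 (mod 397)
8^32 ≡ 16^2 = 256 ≡ 256 (mod 397)
8^64 ≡ 256^2 = 65536 ≡ 31 (mod 397)
99 = 64 + 32 + 2 + 1 in binary powers of 2.
So 8^99 ≡ 31 · 256 · 64 · 8 ≡ 334 (mod 397).
Squaring chain: 334 → 396; reaches −1, so base 8 does not prove 397 composite.

334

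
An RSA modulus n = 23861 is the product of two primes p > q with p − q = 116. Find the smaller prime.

Since p = q + 116, we have 23861 = q(q + 116), so q² + 116q − 23861 = 0.
Discriminant: 116² + 4·23861 = 13456 + 95444 = 108900; √108900 = 330.
q = (−116 + 330)/2 = 107, and p = q + 116 = 223.
Check: 107 · 223 = 23861.

107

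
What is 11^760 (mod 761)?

1

11^1 ≡ 11 (mod 761)
11^2 ≡ 11^2 = 121 ≡ 121 (mod 761)
11^4 ≡ 121^2 = 14641 ≡ 182 (mod 761)
11^8 ≡ 182^2 = 33124 ≡ 401 (mod 761)
11^16 ≡ 401^2 = 160801 ≡ 230 (mod 761)
11^32 ≡ 230^2 = 52900 ≡ 391 (mod 761)
11^64 ≡ 391^2 = 152881 ≡ 681 (mod 761)
11^128 ≡ 681^2 = 463761 ≡ 312 (mod 761)
11^256 ≡ 312^2 = 97344 ≡ 697 (mod 761)
11^512 ≡ 697^2 = 485809 ≡ 291 (mod 761)
760 = 512 + 128 + 64 + 32 + 16 + 8 in binary powers of 2.
So 11^760 ≡ 291 · 312 · 681 · 391 · 230 · 401 ≡ 1 (mod 761).
Since the result is 1, base 11 gives no evidence that 761 is composite.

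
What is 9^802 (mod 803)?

9^1 ≡ 9 (mod 803)
9^2 ≡ 9^2 = 81 ≡ 81 (mod 803)
9^4 ≡ 81^2 = 6561 ≡ 137 (mod 803)
9^8 ≡ 137^2 = 18769 ≡ 300 (mod 803)
9^16 ≡ 300^2 = 90000 ≡ 64 (mod 803)
9^32 ≡ 64^2 = 4096 ≡ 81 (mod 803)
9^64 ≡ 81^2 = 6561 ≡ 137 (mod 803)
9^128 ≡ 137^2 = 18769 ≡ 300 (mod 803)
9^256 ≡ 300^2 = 90000 ≡ 64 (mod 803)
9^512 ≡ 64^2 = 4096 ≡ 81 (mod 803)
802 = 512 + 256 + 32 + 2 in binary powers of 2.
So 9^802 ≡ 81 · 64 · 81 · 81 ≡ 356 (mod 803).
Since 356 ≠ 1, base 9 is a Fermat witness: 803 is composite.

356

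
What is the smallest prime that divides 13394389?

13394389 is odd.
Digit sum 40, not divisible by 3.
Ends in 9: not divisible by 5.
7: 13394389 = 7·1913484 + 1
11: 13394389 = 11·1217671 + 8
13: 13394389 = 13·1030337 + 8
17: 13394389 = 17·787905 + 4
19: 13394389 = 19·704967 + 16
23: 13394389 = 23·582364 + 17
29: 13394389 = 29·461875 + 14
31: 13394389 = 31·432077 + 2
37: 13394389 = 37·362010 + 19
41: 13394389 = 41·326692 + 17
43: 13394389 = 43·311497 + 18
47: 13394389 = 47·284987

47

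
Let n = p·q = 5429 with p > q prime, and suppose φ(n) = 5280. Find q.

φ(n) = (p−1)(q−1) = n − (p+q) + 1, so p + q = 5429 − 5280 + 1 = 150.
p and q are the roots of t² − 150t + 5429 = 0.
Discriminant: 150² − 4·5429 = 22500 − 21716 = 784; √784 = 28.
q = (150 − 28)/2 = 61, p = (150 + 28)/2 = 89.
Check: 61 · 89 = 5429.

61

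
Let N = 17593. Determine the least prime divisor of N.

17593 is odd.
Digit sum 25, not divisible by 3.
Ends in 3: not divisible by 5.
7: 17593 = 7·2513 + 2
11: 17593 = 11·1599 + 4
13: 17593 = 13·1353 + 4
17: 17593 = 17·1034 + 15
19: 17593 = 19·925 + 18
23: 17593 = 23·764 + 21
29: 17593 = 29·606 + 19
31: 17593 = 31·567 + 16
37: 17593 = 37·475 + 18
41: 17593 = 41·429 + 4
43: 17593 = 43·409 + 6
47: 17593 = 47·374 + 15
53: 17593 = 53·331 + 50
59: 17593 = 59·298 + 11
61: 17593 = 61·288 + 25
67: 17593 = 67·262 + 39
71: 17593 = 71·247 + 56
73: 17593 = 73·241

73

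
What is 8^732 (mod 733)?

1

8^1 ≡ 8 (mod 733)
8^2 ≡ 8^2 = 64 ≡ 64 (mod 733)
8^4 ≡ 64^2 = 4096 ≡ 431 (mod 733)
8^8 ≡ 431^2 = 185761 ≡ 312 (mod 733)
8^16 ≡ 312^2 = 97344 ≡ 588 (mod 733)
8^32 ≡ 588^2 = 345744 ≡ 501 (mod 733)
8^64 ≡ 501^2 = 251001 ≡ 315 (mod 733)
8^128 ≡ 315^2 = 99225 ≡ 270 (mod 733)
8^256 ≡ 270^2 = 72900 ≡ 333 (mod 733)
8^512 ≡ 333^2 = 110889 ≡ 206 (mod 733)
732 = 512 + 128 + 64 + 16 + 8 + 4 in binary powers of 2.
So 8^732 ≡ 206 · 270 · 315 · 588 · 312 · 431 ≡ 1 (mod 733).
Since the result is 1, base 8 gives no evidence that 733 is composite.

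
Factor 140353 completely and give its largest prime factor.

140353 = 19 · 7387
7387 = 83 · 89
89 is prime.
So 140353 = 19 · 83 · 89; the largest prime factor is 89.

89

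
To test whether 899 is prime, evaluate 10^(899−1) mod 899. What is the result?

71

10^1 ≡ 10 (mod 899)
10^2 ≡ 10^2 = 100 ≡ 100 (mod 899)
10^4 ≡ 100^2 = 10000 ≡ 111 (mod 899)
10^8 ≡ 111^2 = 12321 ≡ 634 (mod 899)
10^16 ≡ 634^2 = 401956 ≡ 103 (mod 899)
10^32 ≡ 103^2 = 10609 ≡ 720 (mod 899)
10^64 ≡ 720^2 = 518400 ≡ 576 (mod 899)
10^128 ≡ 576^2 = 331776 ≡ 45 (mod 899)
10^256 ≡ 45^2 = 2025 ≡ 227 (mod 899)
10^512 ≡ 227^2 = 51529 ≡ 286 (mod 899)
898 = 512 + 256 + 128 + 2 in binary powers of 2.
So 10^898 ≡ 286 · 227 · 45 · 100 ≡ 71 (mod 899).
Since 71 ≠ 1, base 10 is a Fermat witness: 899 is composite.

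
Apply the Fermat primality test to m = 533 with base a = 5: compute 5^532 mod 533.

5^1 ≡ 5 (mod 533)
5^2 ≡ 5^2 = 25 ≡ 25 (mod 533)
5^4 ≡ 25^2 = 625 ≡ 92 (mod 533)
5^8 ≡ 92^2 = 8464 ≡ 469 (mod 533)
5^16 ≡ 469^2 = 219961 ≡ 365 (mod 533)
5^32 ≡ 365^2 = 133225 ≡ 508 (mod 533)
5^64 ≡ 508^2 = 258064 ≡ 92 (mod 533)
5^128 ≡ 92^2 = 8464 ≡ 469 (mod 533)
5^256 ≡ 469^2 = 219961 ≡ 365 (mod 533)
5^512 ≡ 365^2 = 133225 ≡ 508 (mod 533)
532 = 512 + 16 + 4 in binary powers of 2.
So 5^532 ≡ 508 · 365 · 92 ≡ 508 (mod 533).
Since 508 ≠ 1, base 5 is a Fermat witness: 533 is composite.

508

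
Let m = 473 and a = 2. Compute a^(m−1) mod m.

2^1 ≡ 2 (mod 473)
2^2 ≡ 2^2 = 4 ≡ 4 (mod 473)
2^4 ≡ 4^2 = 16 ≡ 16 (mod 473)
2^8 ≡ 16^2 = 256 ≡ 256 (mod 473)
2^16 ≡ 256^2 = 65536 ≡ 262 (mod 473)
2^32 ≡ 262^2 = 68644 ≡ 59 (mod 473)
2^64 ≡ 59^2 = 3481 ≡ 170 (mod 473)
2^128 ≡ 170^2 = 28900 ≡ 47 (mod 473)
2^256 ≡ 47^2 = 2209 ≡ 317 (mod 473)
472 = 256 + 128 + 64 + 16 + 8 in binary powers of 2.
So 2^472 ≡ 317 · 47 · 170 · 262 · 256 ≡ 422 (mod 473).
Since 422 ≠ 1, base 2 is a Fermat witness: 473 is composite.

422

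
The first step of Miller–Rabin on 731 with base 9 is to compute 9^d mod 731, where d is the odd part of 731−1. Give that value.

731 − 1 = 730 = 2^1 · 365, so d = 365.
9^1 ≡ 9 (mod 731)
9^2 ≡ 9^2 = 81 ≡ 81 (mod 731)
9^4 ≡ 81^2 = 6561 ≡ 713 (mod 731)
9^8 ≡ 713^2 = 508369 ≡ 324 (mod 731)
9^16 ≡ 324^2 = 104976 ≡ 443 (mod 731)
9^32 ≡ 443^2 = 196249 ≡ 341 (mod 731)
9^64 ≡ 341^2 = 116281 ≡ 52 (mod 731)
9^128 ≡ 52^2 = 2704 ≡ 511 (mod 731)
9^256 ≡ 511^2 = 261121 ≡ 154 (mod 731)
365 = 256 + 64 + 32 + 8 + 4 + 1 in binary powers of 2.
So 9^365 ≡ 154 · 52 · 341 · 324 · 713 · 9 ≡ 195 (mod 731).
Squaring chain: 195; never reaches −1, so base 9 is a Miller–Rabin witness that 731 is composite.

195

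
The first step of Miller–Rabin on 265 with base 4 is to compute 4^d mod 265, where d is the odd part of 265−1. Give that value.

219

265 − 1 = 264 = 2^3 · 33, so d = 33.
4^1 ≡ 4 (mod 265)
4^2 ≡ 4^2 = 16 ≡ 16 (mod 265)
4^4 ≡ 16^2 = 256 ≡ 256 (mod 265)
4^8 ≡ 256^2 = 65536 ≡ 81 (mod 265)
4^16 ≡ 81^2 = 6561 ≡ 201 (mod 265)
4^32 ≡ 201^2 = 40401 ≡ 121 (mod 265)
33 = 32 + 1 in binary powers of 2.
So 4^33 ≡ 121 · 4 ≡ 219 (mod 265).
Squaring chain: 219 → 261 → 16; never reaches −1, so base 4 is a Miller–Rabin witness that 265 is composite.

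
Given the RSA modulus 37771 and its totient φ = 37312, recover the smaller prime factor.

φ(n) = (p−1)(q−1) = n − (p+q) + 1, so p + q = 37771 − 37312 + 1 = 460.
p and q are the roots of t² − 460t + 37771 = 0.
Discriminant: 460² − 4·37771 = 211600 − 151084 = 60516; √60516 = 246.
q = (460 − 246)/2 = 107, p = (460 + 246)/2 = 353.
Check: 107 · 353 = 37771.

107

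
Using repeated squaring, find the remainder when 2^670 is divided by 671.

2^1 ≡ 2 (mod 671)
2^2 ≡ 2^2 = 4 ≡ 4 (mod 671)
2^4 ≡ 4^2 = 16 ≡ 16 (mod 671)
2^8 ≡ 16^2 = 256 ≡ 256 (mod 671)
2^16 ≡ 256^2 = 65536 ≡ 449 (mod 671)
2^32 ≡ 449^2 = 201601 ≡ 301 (mod 671)
2^64 ≡ 301^2 = 90601 ≡ 16 (mod 671)
2^128 ≡ 16^2 = 256 ≡ 256 (mod 671)
2^256 ≡ 256^2 = 65536 ≡ 449 (mod 671)
2^512 ≡ 449^2 = 201601 ≡ 301 (mod 671)
670 = 512 + 128 + 16 + 8 + 4 + 2 in binary powers of 2.
So 2^670 ≡ 301 · 256 · 449 · 256 · 16 · 4 ≡ 353 (mod 671).
Since 353 ≠ 1, base 2 is a Fermat witness: 671 is composite.

353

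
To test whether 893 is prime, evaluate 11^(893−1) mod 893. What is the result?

410

11^1 ≡ 11 (mod 893)
11^2 ≡ 11^2 = 121 ≡ 121 (mod 893)
11^4 ≡ 121^2 = 14641 ≡ 353 (mod 893)
11^8 ≡ 353^2 = 124609 ≡ 482 (mod 893)
11^16 ≡ 482^2 = 232324 ≡ 144 (mod 893)
11^32 ≡ 144^2 = 20736 ≡ 197 (mod 893)
11^64 ≡ 197^2 = 38809 ≡ 410 (mod 893)
11^128 ≡ 410^2 = 168100 ≡ 216 (mod 893)
11^256 ≡ 216^2 = 46656 ≡ 220 (mod 893)
11^512 ≡ 220^2 = 48400 ≡ 178 (mod 893)
892 = 512 + 256 + 64 + 32 + 16 + 8 + 4 in binary powers of 2.
So 11^892 ≡ 178 · 220 · 410 · 197 · 144 · 482 · 353 ≡ 410 (mod 893).
Since 410 ≠ 1, base 11 is a Fermat witness: 893 is composite.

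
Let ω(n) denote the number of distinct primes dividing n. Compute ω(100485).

100485 = 3^2 · 11165
11165 = 5 · 2233
2233 = 7 · 319
319 = 11 · 29
100485 = 3^2 · 5 · 7 · 11 · 29, which has 5 distinct prime factors.

5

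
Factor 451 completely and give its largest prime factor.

451 = 11 · 41
41 is prime.
So 451 = 11 · 41; the largest prime factor is 41.

41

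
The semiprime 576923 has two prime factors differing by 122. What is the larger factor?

823

Since p = q + 122, we have 576923 = q(q + 122), so q² + 122q − 576923 = 0.
Discriminant: 122² + 4·576923 = 14884 + 2307692 = 2322576; √2322576 = 1524.
q = (−122 + 1524)/2 = 701, and p = q + 122 = 823.
Check: 701 · 823 = 576923.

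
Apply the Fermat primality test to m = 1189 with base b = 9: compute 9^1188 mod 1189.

9^1 ≡ 9 (mod 1189)
9^2 ≡ 9^2 = 81 ≡ 81 (mod 1189)
9^4 ≡ 81^2 = 6561 ≡ 616 (mod 1189)
9^8 ≡ 616^2 = 379456 ≡ 165 (mod 1189)
9^16 ≡ 165^2 = 27225 ≡ 1067 (mod 1189)
9^32 ≡ 1067^2 = 1138489 ≡ 616 (mod 1189)
9^64 ≡ 616^2 = 379456 ≡ 165 (mod 1189)
9^128 ≡ 165^2 = 27225 ≡ 1067 (mod 1189)
9^256 ≡ 1067^2 = 1138489 ≡ 616 (mod 1189)
9^512 ≡ 616^2 = 379456 ≡ 165 (mod 1189)
9^1024 ≡ 165^2 = 27225 ≡ 1067 (mod 1189)
1188 = 1024 + 128 + 32 + 4 in binary powers of 2.
So 9^1188 ≡ 1067 · 1067 · 616 · 616 ≡ 575 (mod 1189).
Since 575 ≠ 1, base 9 is a Fermat witness: 1189 is composite.

575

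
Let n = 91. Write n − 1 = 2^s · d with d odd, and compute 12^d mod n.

91 − 1 = 90 = 2^1 · 45, so d = 45.
12^1 ≡ 12 (mod 91)
12^2 ≡ 12^2 = 144 ≡ 53 (mod 91)
12^4 ≡ 53^2 = 2809 ≡ 79 (mod 91)
12^8 ≡ 79^2 = 6241 ≡ 53 (mod 91)
12^16 ≡ 53^2 = 2809 ≡ 79 (mod 91)
12^32 ≡ 79^2 = 6241 ≡ 53 (mod 91)
45 = 32 + 8 + 4 + 1 in binary powers of 2.
So 12^45 ≡ 53 · 53 · 79 · 12 ≡ 90 (mod 91).
Since 12^d ≡ 90 (mod 91), base 12 does not prove 91 composite.

90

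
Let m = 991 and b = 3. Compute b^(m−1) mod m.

1

3^1 ≡ 3 (mod 991)
3^2 ≡ 3^2 = 9 ≡ 9 (mod 991)
3^4 ≡ 9^2 = 81 ≡ 81 (mod 991)
3^8 ≡ 81^2 = 6561 ≡ 615 (mod 991)
3^16 ≡ 615^2 = 378225 ≡ 654 (mod 991)
3^32 ≡ 654^2 = 427716 ≡ 595 (mod 991)
3^64 ≡ 595^2 = 354025 ≡ 238 (mod 991)
3^128 ≡ 238^2 = 56644 ≡ 157 (mod 991)
3^256 ≡ 157^2 = 24649 ≡ 865 (mod 991)
3^512 ≡ 865^2 = 748225 ≡ 20 (mod 991)
990 = 512 + 256 + 128 + 64 + 16 + 8 + 4 + 2 in binary powers of 2.
So 3^990 ≡ 20 · 865 · 157 · 238 · 654 · 615 · 81 · 9 ≡ 1 (mod 991).
Since the result is 1, base 3 gives no evidence that 991 is composite.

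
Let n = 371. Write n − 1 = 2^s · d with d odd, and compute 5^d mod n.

371 − 1 = 370 = 2^1 · 185, so d = 185.
5^1 ≡ 5 (mod 371)
5^2 ≡ 5^2 = 25 ≡ 25 (mod 371)
5^4 ≡ 25^2 = 625 ≡ 254 (mod 371)
5^8 ≡ 254^2 = 64516 ≡ 333 (mod 371)
5^16 ≡ 333^2 = 110889 ≡ 331 (mod 371)
5^32 ≡ 331^2 = 109561 ≡ 116 (mod 371)
5^64 ≡ 116^2 = 13456 ≡ 100 (mod 371)
5^128 ≡ 100^2 = 10000 ≡ 354 (mod 371)
185 = 128 + 32 + 16 + 8 + 1 in binary powers of 2.
So 5^185 ≡ 354 · 116 · 331 · 333 · 5 ≡ 87 (mod 371).
Squaring chain: 87; never reaches −1, so base 5 is a Miller–Rabin witness that 371 is composite.

87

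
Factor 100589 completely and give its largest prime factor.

97

100589 = 17 · 5917
5917 = 61 · 97
97 is prime.
So 100589 = 17 · 61 · 97; the largest prime factor is 97.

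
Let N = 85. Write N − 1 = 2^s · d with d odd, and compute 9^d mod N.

59

85 − 1 = 84 = 2^2 · 21, so d = 21.
9^1 ≡ 9 (mod 85)
9^2 ≡ 9^2 = 81 ≡ 81 (mod 85)
9^4 ≡ 81^2 = 6561 ≡ 16 (mod 85)
9^8 ≡ 16^2 = 256 ≡ 1 (mod 85)
9^16 ≡ 1^2 = 1 ≡ 1 (mod 85)
21 = 16 + 4 + 1 in binary powers of 2.
So 9^21 ≡ 1 · 16 · 9 ≡ 59 (mod 85).
Squaring chain: 59 → 81; never reaches −1, so base 9 is a Miller–Rabin witness that 85 is composite.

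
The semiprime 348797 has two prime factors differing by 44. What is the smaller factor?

569

Since p = q + 44, we have 348797 = q(q + 44), so q² + 44q − 348797 = 0.
Discriminant: 44² + 4·348797 = 1936 + 1395188 = 1397124; √1397124 = 1182.
q = (−44 + 1182)/2 = 569, and p = q + 44 = 613.
Check: 569 · 613 = 348797.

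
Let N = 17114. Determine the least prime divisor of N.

17114 is even: 2 divides it.

2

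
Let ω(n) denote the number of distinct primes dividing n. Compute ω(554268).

554268 = 2^2 · 138567
138567 = 3 · 46189
46189 = 11 · 4199
4199 = 13 · 323
323 = 17 · 19
554268 = 2^2 · 3 · 11 · 13 · 17 · 19, which has 6 distinct prime factors.

6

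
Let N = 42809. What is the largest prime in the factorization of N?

89

42809 = 13 · 3293
3293 = 37 · 89
89 is prime.
So 42809 = 13 · 37 · 89; the largest prime factor is 89.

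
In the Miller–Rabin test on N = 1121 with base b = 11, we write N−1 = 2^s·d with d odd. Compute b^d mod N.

1121 − 1 = 1120 = 2^5 · 35, so d = 35.
11^1 ≡ 11 (mod 1121)
11^2 ≡ 11^2 = 121 ≡ 121 (mod 1121)
11^4 ≡ 121^2 = 14641 ≡ 68 (mod 1121)
11^8 ≡ 68^2 = 4624 ≡ 140 (mod 1121)
11^16 ≡ 140^2 = 19600 ≡ 543 (mod 1121)
11^32 ≡ 543^2 = 294849 ≡ 26 (mod 1121)
35 = 32 + 2 + 1 in binary powers of 2.
So 11^35 ≡ 26 · 121 · 11 ≡ 976 (mod 1121).
Squaring chain: 976 → 847 → 1090 → 961 → 938; never reaches −1, so base 11 is a Miller–Rabin witness that 1121 is composite.

976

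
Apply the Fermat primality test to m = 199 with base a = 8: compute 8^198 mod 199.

8^1 ≡ 8 (mod 199)
8^2 ≡ 8^2 = 64 ≡ 64 (mod 199)
8^4 ≡ 64^2 = 4096 ≡ 116 (mod 199)
8^8 ≡ 116^2 = 13456 ≡ 123 (mod 199)
8^16 ≡ 123^2 = 15129 ≡ 5 (mod 199)
8^32 ≡ 5^2 = 25 ≡ 25 (mod 199)
8^64 ≡ 25^2 = 625 ≡ 28 (mod 199)
8^128 ≡ 28^2 = 784 ≡ 187 (mod 199)
198 = 128 + 64 + 4 + 2 in binary powers of 2.
So 8^198 ≡ 187 · 28 · 116 · 64 ≡ 1 (mod 199).
Since the result is 1, base 8 gives no evidence that 199 is composite.

1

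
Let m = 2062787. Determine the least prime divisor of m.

2062787 is odd.
Digit sum 32, not divisible by 3.
Ends in 7: not divisible by 5.
7: 2062787 = 7·294683 + 6
11: 2062787 = 11·187526 + 1
13: 2062787 = 13·158675 + 12
17: 2062787 = 17·121340 + 7
19: 2062787 = 19·108567 + 14
23: 2062787 = 23·89686 + 9
29: 2062787 = 29·71130 + 17
31: 2062787 = 31·66541 + 16
37: 2062787 = 37·55751

37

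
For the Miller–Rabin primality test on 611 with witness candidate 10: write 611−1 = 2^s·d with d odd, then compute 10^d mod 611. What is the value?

160

611 − 1 = 610 = 2^1 · 305, so d = 305.
10^1 ≡ 10 (mod 611)
10^2 ≡ 10^2 = 100 ≡ 100 (mod 611)
10^4 ≡ 100^2 = 10000 ≡ 224 (mod 611)
10^8 ≡ 224^2 = 50176 ≡ 74 (mod 611)
10^16 ≡ 74^2 = 5476 ≡ 588 (mod 611)
10^32 ≡ 588^2 = 345744 ≡ 529 (mod 611)
10^64 ≡ 529^2 = 279841 ≡ 3 (mod 611)
10^128 ≡ 3^2 = 9 ≡ 9 (mod 611)
10^256 ≡ 9^2 = 81 ≡ 81 (mod 611)
305 = 256 + 32 + 16 + 1 in binary powers of 2.
So 10^305 ≡ 81 · 529 · 588 · 10 ≡ 160 (mod 611).
Squaring chain: 160; never reaches −1, so base 10 is a Miller–Rabin witness that 611 is composite.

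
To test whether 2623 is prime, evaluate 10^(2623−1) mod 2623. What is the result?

735

10^1 ≡ 10 (mod 2623)
10^2 ≡ 10^2 = 100 ≡ 100 (mod 2623)
10^4 ≡ 100^2 = 10000 ≡ 2131 (mod 2623)
10^8 ≡ 2131^2 = 4541161 ≡ 748 (mod 2623)
10^16 ≡ 748^2 = 559504 ≡ 805 (mod 2623)
10^32 ≡ 805^2 = 648025 ≡ 144 (mod 2623)
10^64 ≡ 144^2 = 20736 ≡ 2375 (mod 2623)
10^128 ≡ 2375^2 = 5640625 ≡ 1175 (mod 2623)
10^256 ≡ 1175^2 = 1380625 ≡ 927 (mod 2623)
10^512 ≡ 927^2 = 859329 ≡ 1608 (mod 2623)
10^1024 ≡ 1608^2 = 2585664 ≡ 2009 (mod 2623)
10^2048 ≡ 2009^2 = 4036081 ≡ 1907 (mod 2623)
2622 = 2048 + 512 + 32 + 16 + 8 + 4 + 2 in binary powers of 2.
So 10^2622 ≡ 1907 · 1608 · 144 · 805 · 748 · 2131 · 100 ≡ 735 (mod 2623).
Since 735 ≠ 1, base 10 is a Fermat witness: 2623 is composite.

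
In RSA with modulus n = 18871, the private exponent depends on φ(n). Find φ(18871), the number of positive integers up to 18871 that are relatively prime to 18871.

Factor: 18871 = 113 · 167.
φ(18871) = (113−1) · (167−1) = 112 · 166 = 18592.

18592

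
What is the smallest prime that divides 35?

5

35 is odd.
Digit sum 8, not divisible by 3.
Ends in 5: divisible by 5.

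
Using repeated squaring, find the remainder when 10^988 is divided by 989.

440

10^1 ≡ 10 (mod 989)
10^2 ≡ 10^2 = 100 ≡ 100 (mod 989)
10^4 ≡ 100^2 = 10000 ≡ 110 (mod 989)
10^8 ≡ 110^2 = 12100 ≡ 232 (mod 989)
10^16 ≡ 232^2 = 53824 ≡ 418 (mod 989)
10^32 ≡ 418^2 = 174724 ≡ 660 (mod 989)
10^64 ≡ 660^2 = 435600 ≡ 440 (mod 989)
10^128 ≡ 440^2 = 193600 ≡ 745 (mod 989)
10^256 ≡ 745^2 = 555025 ≡ 196 (mod 989)
10^512 ≡ 196^2 = 38416 ≡ 834 (mod 989)
988 = 512 + 256 + 128 + 64 + 16 + 8 + 4 in binary powers of 2.
So 10^988 ≡ 834 · 196 · 745 · 440 · 418 · 232 · 110 ≡ 440 (mod 989).
Since 440 ≠ 1, base 10 is a Fermat witness: 989 is composite.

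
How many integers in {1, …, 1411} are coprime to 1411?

Factor: 1411 = 17 · 83.
φ(1411) = (17−1) · (83−1) = 16 · 82 = 1312.

1312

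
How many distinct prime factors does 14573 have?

3

14573 = 13 · 1121
1121 = 19 · 59
14573 = 13 · 19 · 59, which has 3 distinct prime factors.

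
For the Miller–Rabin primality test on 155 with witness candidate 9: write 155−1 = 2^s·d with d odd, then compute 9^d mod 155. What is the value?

155 − 1 = 154 = 2^1 · 77, so d = 77.
9^1 ≡ 9 (mod 155)
9^2 ≡ 9^2 = 81 ≡ 81 (mod 155)
9^4 ≡ 81^2 = 6561 ≡ 51 (mod 155)
9^8 ≡ 51^2 = 2601 ≡ 121 (mod 155)
9^16 ≡ 121^2 = 14641 ≡ 71 (mod 155)
9^32 ≡ 71^2 = 5041 ≡ 81 (mod 155)
9^64 ≡ 81^2 = 6561 ≡ 51 (mod 155)
77 = 64 + 8 + 4 + 1 in binary powers of 2.
So 9^77 ≡ 51 · 121 · 51 · 9 ≡ 19 (mod 155).
Squaring chain: 19; never reaches −1, so base 9 is a Miller–Rabin witness that 155 is composite.

19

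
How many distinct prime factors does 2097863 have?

3

2097863 = 31^2 · 2183
2183 = 37 · 59
2097863 = 31^2 · 37 · 59, which has 3 distinct prime factors.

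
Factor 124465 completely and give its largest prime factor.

73

124465 = 5 · 24893
24893 = 11 · 2263
2263 = 31 · 73
73 is prime.
So 124465 = 5 · 11 · 31 · 73; the largest prime factor is 73.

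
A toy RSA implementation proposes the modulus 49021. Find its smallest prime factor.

49021 is odd.
Digit sum 16, not divisible by 3.
Ends in 1: not divisible by 5.
7: 49021 = 7·7003

7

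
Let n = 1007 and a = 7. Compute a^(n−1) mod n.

7^1 ≡ 7 (mod 1007)
7^2 ≡ 7^2 = 49 ≡ 49 (mod 1007)
7^4 ≡ 49^2 = 2401 ≡ 387 (mod 1007)
7^8 ≡ 387^2 = 149769 ≡ 733 (mod 1007)
7^16 ≡ 733^2 = 537289 ≡ 558 (mod 1007)
7^32 ≡ 558^2 = 311364 ≡ 201 (mod 1007)
7^64 ≡ 201^2 = 40401 ≡ 121 (mod 1007)
7^128 ≡ 121^2 = 14641 ≡ 543 (mod 1007)
7^256 ≡ 543^2 = 294849 ≡ 805 (mod 1007)
7^512 ≡ 805^2 = 648025 ≡ 524 (mod 1007)
1006 = 512 + 256 + 128 + 64 + 32 + 8 + 4 + 2 in binary powers of 2.
So 7^1006 ≡ 524 · 805 · 543 · 121 · 201 · 733 · 387 · 49 ≡ 577 (mod 1007).
Since 577 ≠ 1, base 7 is a Fermat witness: 1007 is composite.

577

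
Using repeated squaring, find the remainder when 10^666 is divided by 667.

236

10^1 ≡ 10 (mod 667)
10^2 ≡ 10^2 = 100 ≡ 100 (mod 667)
10^4 ≡ 100^2 = 10000 ≡ 662 (mod 667)
10^8 ≡ 662^2 = 438244 ≡ 25 (mod 667)
10^16 ≡ 25^2 = 625 ≡ 625 (mod 667)
10^32 ≡ 625^2 = 390625 ≡ 430 (mod 667)
10^64 ≡ 430^2 = 184900 ≡ 141 (mod 667)
10^128 ≡ 141^2 = 19881 ≡ 538 (mod 667)
10^256 ≡ 538^2 = 289444 ≡ 633 (mod 667)
10^512 ≡ 633^2 = 400689 ≡ 489 (mod 667)
666 = 512 + 128 + 16 + 8 + 2 in binary powers of 2.
So 10^666 ≡ 489 · 538 · 625 · 25 · 100 ≡ 236 (mod 667).
Since 236 ≠ 1, base 10 is a Fermat witness: 667 is composite.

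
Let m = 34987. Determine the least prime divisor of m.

34987 is odd.
Digit sum 31, not divisible by 3.
Ends in 7: not divisible by 5.
7: 34987 = 7·4998 + 1
11: 34987 = 11·3180 + 7
13: 34987 = 13·2691 + 4
17: 34987 = 17·2058 + 1
19: 34987 = 19·1841 + 8
23: 34987 = 23·1521 + 4
29: 34987 = 29·1206 + 13
31: 34987 = 31·1128 + 19
37: 34987 = 37·945 + 22
41: 34987 = 41·853 + 14
43: 34987 = 43·813 + 28
47: 34987 = 47·744 + 19
53: 34987 = 53·660 + 7
59: 34987 = 59·593

59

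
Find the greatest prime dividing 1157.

1157 = 13 · 89
89 is prime.
So 1157 = 13 · 89; the largest prime factor is 89.

89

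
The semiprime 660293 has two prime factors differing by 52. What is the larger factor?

839

Since p = q + 52, we have 660293 = q(q + 52), so q² + 52q − 660293 = 0.
Discriminant: 52² + 4·660293 = 2704 + 2641172 = 2643876; √2643876 = 1626.
q = (−52 + 1626)/2 = 787, and p = q + 52 = 839.
Check: 787 · 839 = 660293.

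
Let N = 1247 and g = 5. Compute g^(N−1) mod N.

5^1 ≡ 5 (mod 1247)
5^2 ≡ 5^2 = 25 ≡ 25 (mod 1247)
5^4 ≡ 25^2 = 625 ≡ 625 (mod 1247)
5^8 ≡ 625^2 = 390625 ≡ 314 (mod 1247)
5^16 ≡ 314^2 = 98596 ≡ 83 (mod 1247)
5^32 ≡ 83^2 = 6889 ≡ 654 (mod 1247)
5^64 ≡ 654^2 = 427716 ≡ 1242 (mod 1247)
5^128 ≡ 1242^2 = 1542564 ≡ 25 (mod 1247)
5^256 ≡ 25^2 = 625 ≡ 625 (mod 1247)
5^512 ≡ 625^2 = 390625 ≡ 314 (mod 1247)
5^1024 ≡ 314^2 = 98596 ≡ 83 (mod 1247)
1246 = 1024 + 128 + 64 + 16 + 8 + 4 + 2 in binary powers of 2.
So 5^1246 ≡ 83 · 25 · 1242 · 83 · 314 · 625 · 25 ≡ 436 (mod 1247).
Since 436 ≠ 1, base 5 is a Fermat witness: 1247 is composite.

436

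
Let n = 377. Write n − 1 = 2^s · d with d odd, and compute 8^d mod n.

31

377 − 1 = 376 = 2^3 · 47, so d = 47.
8^1 ≡ 8 (mod 377)
8^2 ≡ 8^2 = 64 ≡ 64 (mod 377)
8^4 ≡ 64^2 = 4096 ≡ 326 (mod 377)
8^8 ≡ 326^2 = 106276 ≡ 339 (mod 377)
8^16 ≡ 339^2 = 114921 ≡ 313 (mod 377)
8^32 ≡ 313^2 = 97969 ≡ 326 (mod 377)
47 = 32 + 8 + 4 + 2 + 1 in binary powers of 2.
So 8^47 ≡ 326 · 339 · 326 · 64 · 8 ≡ 31 (mod 377).
Squaring chain: 31 → 207 → 248; never reaches −1, so base 8 is a Miller–Rabin witness that 377 is composite.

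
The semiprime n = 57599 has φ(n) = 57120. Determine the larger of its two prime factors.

φ(n) = (p−1)(q−1) = n − (p+q) + 1, so p + q = 57599 − 57120 + 1 = 480.
p and q are the roots of t² − 480t + 57599 = 0.
Discriminant: 480² − 4·57599 = 230400 − 230396 = 4; √4 = 2.
q = (480 − 2)/2 = 239, p = (480 + 2)/2 = 241.
Check: 239 · 241 = 57599.

241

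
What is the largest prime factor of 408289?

408289 = 7 · 58327
58327 = 17 · 3431
3431 = 47 · 73
73 is prime.
So 408289 = 7 · 17 · 47 · 73; the largest prime factor is 73.

73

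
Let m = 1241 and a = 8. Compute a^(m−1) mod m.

154

8^1 ≡ 8 (mod 1241)
8^2 ≡ 8^2 = 64 ≡ 64 (mod 1241)
8^4 ≡ 64^2 = 4096 ≡ 373 (mod 1241)
8^8 ≡ 373^2 = 139129 ≡ 137 (mod 1241)
8^16 ≡ 137^2 = 18769 ≡ 154 (mod 1241)
8^32 ≡ 154^2 = 23716 ≡ 137 (mod 1241)
8^64 ≡ 137^2 = 18769 ≡ 154 (mod 1241)
8^128 ≡ 154^2 = 23716 ≡ 137 (mod 1241)
8^256 ≡ 137^2 = 18769 ≡ 154 (mod 1241)
8^512 ≡ 154^2 = 23716 ≡ 137 (mod 1241)
8^1024 ≡ 137^2 = 18769 ≡ 154 (mod 1241)
1240 = 1024 + 128 + 64 + 16 + 8 in binary powers of 2.
So 8^1240 ≡ 154 · 137 · 154 · 154 · 137 ≡ 154 (mod 1241).
Since 154 ≠ 1, base 8 is a Fermat witness: 1241 is composite.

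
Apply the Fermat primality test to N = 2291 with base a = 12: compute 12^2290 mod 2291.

144

12^1 ≡ 12 (mod 2291)
12^2 ≡ 12^2 = 144 ≡ 144 (mod 2291)
12^4 ≡ 144^2 = 20736 ≡ 117 (mod 2291)
12^8 ≡ 117^2 = 13689 ≡ 2234 (mod 2291)
12^16 ≡ 2234^2 = 4990756 ≡ 958 (mod 2291)
12^32 ≡ 958^2 = 917764 ≡ 1364 (mod 2291)
12^64 ≡ 1364^2 = 1860496 ≡ 204 (mod 2291)
12^128 ≡ 204^2 = 41616 ≡ 378 (mod 2291)
12^256 ≡ 378^2 = 142884 ≡ 842 (mod 2291)
12^512 ≡ 842^2 = 708964 ≡ 1045 (mod 2291)
12^1024 ≡ 1045^2 = 1092025 ≡ 1509 (mod 2291)
12^2048 ≡ 1509^2 = 2277081 ≡ 2118 (mod 2291)
2290 = 2048 + 128 + 64 + 32 + 16 + 2 in binary powers of 2.
So 12^2290 ≡ 2118 · 378 · 204 · 1364 · 958 · 144 ≡ 144 (mod 2291).
Since 144 ≠ 1, base 12 is a Fermat witness: 2291 is composite.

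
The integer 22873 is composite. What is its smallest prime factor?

22873 is odd.
Digit sum 22, not divisible by 3.
Ends in 3: not divisible by 5.
7: 22873 = 7·3267 + 4
11: 22873 = 11·2079 + 4
13: 22873 = 13·1759 + 6
17: 22873 = 17·1345 + 8
19: 22873 = 19·1203 + 16
23: 22873 = 23·994 + 11
29: 22873 = 29·788 + 21
31: 22873 = 31·737 + 26
37: 22873 = 37·618 + 7
41: 22873 = 41·557 + 36
43: 22873 = 43·531 + 40
47: 22873 = 47·486 + 31
53: 22873 = 53·431 + 30
59: 22873 = 59·387 + 40
61: 22873 = 61·374 + 59
67: 22873 = 67·341 + 26
71: 22873 = 71·322 + 11
73: 22873 = 73·313 + 24
79: 22873 = 79·289 + 42
83: 22873 = 83·275 + 48
89: 22873 = 89·257

89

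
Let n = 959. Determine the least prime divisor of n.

959 is odd.
Digit sum 23, not divisible by 3.
Ends in 9: not divisible by 5.
7: 959 = 7·137

7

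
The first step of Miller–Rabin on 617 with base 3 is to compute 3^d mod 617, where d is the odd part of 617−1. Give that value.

617 − 1 = 616 = 2^3 · 77, so d = 77.
3^1 ≡ 3 (mod 617)
3^2 ≡ 3^2 = 9 ≡ 9 (mod 617)
3^4 ≡ 9^2 = 81 ≡ 81 (mod 617)
3^8 ≡ 81^2 = 6561 ≡ 391 (mod 617)
3^16 ≡ 391^2 = 152881 ≡ 482 (mod 617)
3^32 ≡ 482^2 = 232324 ≡ 332 (mod 617)
3^64 ≡ 332^2 = 110224 ≡ 398 (mod 617)
77 = 64 + 8 + 4 + 1 in binary powers of 2.
So 3^77 ≡ 398 · 391 · 81 · 3 ≡ 478 (mod 617).
Squaring chain: 478 → 194 → 616; reaches −1, so base 3 does not prove 617 composite.

478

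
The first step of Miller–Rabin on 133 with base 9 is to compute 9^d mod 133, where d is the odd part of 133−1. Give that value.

133 − 1 = 132 = 2^2 · 33, so d = 33.
9^1 ≡ 9 (mod 133)
9^2 ≡ 9^2 = 81 ≡ 81 (mod 133)
9^4 ≡ 81^2 = 6561 ≡ 44 (mod 133)
9^8 ≡ 44^2 = 1936 ≡ 74 (mod 133)
9^16 ≡ 74^2 = 5476 ≡ 23 (mod 133)
9^32 ≡ 23^2 = 529 ≡ 130 (mod 133)
33 = 32 + 1 in binary powers of 2.
So 9^33 ≡ 130 · 9 ≡ 106 (mod 133).
Squaring chain: 106 → 64; never reaches −1, so base 9 is a Miller–Rabin witness that 133 is composite.

106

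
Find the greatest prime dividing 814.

37

814 = 2 · 407
407 = 11 · 37
37 is prime.
So 814 = 2 · 11 · 37; the largest prime factor is 37.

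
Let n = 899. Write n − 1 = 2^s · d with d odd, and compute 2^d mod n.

899 − 1 = 898 = 2^1 · 449, so d = 449.
2^1 ≡ 2 (mod 899)
2^2 ≡ 2^2 = 4 ≡ 4 (mod 899)
2^4 ≡ 4^2 = 16 ≡ 16 (mod 899)
2^8 ≡ 16^2 = 256 ≡ 256 (mod 899)
2^16 ≡ 256^2 = 65536 ≡ 808 (mod 899)
2^32 ≡ 808^2 = 652864 ≡ 190 (mod 899)
2^64 ≡ 190^2 = 36100 ≡ 140 (mod 899)
2^128 ≡ 140^2 = 19600 ≡ 721 (mod 899)
2^256 ≡ 721^2 = 519841 ≡ 219 (mod 899)
449 = 256 + 128 + 64 + 1 in binary powers of 2.
So 2^449 ≡ 219 · 721 · 140 · 2 ≡ 698 (mod 899).
Squaring chain: 698; never reaches −1, so base 2 is a Miller–Rabin witness that 899 is composite.

698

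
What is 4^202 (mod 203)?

4^1 ≡ 4 (mod 203)
4^2 ≡ 4^2 = 16 ≡ 16 (mod 203)
4^4 ≡ 16^2 = 256 ≡ 53 (mod 203)
4^8 ≡ 53^2 = 2809 ≡ 170 (mod 203)
4^16 ≡ 170^2 = 28900 ≡ 74 (mod 203)
4^32 ≡ 74^2 = 5476 ≡ 198 (mod 203)
4^64 ≡ 198^2 = 39204 ≡ 25 (mod 203)
4^128 ≡ 25^2 = 625 ≡ 16 (mod 203)
202 = 128 + 64 + 8 + 2 in binary powers of 2.
So 4^202 ≡ 16 · 25 · 170 · 16 ≡ 123 (mod 203).
Since 123 ≠ 1, base 4 is a Fermat witness: 203 is composite.

123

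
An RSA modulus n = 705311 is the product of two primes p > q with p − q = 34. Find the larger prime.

857

Since p = q + 34, we have 705311 = q(q + 34), so q² + 34q − 705311 = 0.
Discriminant: 34² + 4·705311 = 1156 + 2821244 = 2822400; √2822400 = 1680.
q = (−34 + 1680)/2 = 823, and p = q + 34 = 857.
Check: 823 · 857 = 705311.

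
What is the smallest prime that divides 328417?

23

328417 is odd.
Digit sum 25, not divisible by 3.
Ends in 7: not divisible by 5.
7: 328417 = 7·46916 + 5
11: 328417 = 11·29856 + 1
13: 328417 = 13·25262 + 11
17: 328417 = 17·19318 + 11
19: 328417 = 19·17285 + 2
23: 328417 = 23·14279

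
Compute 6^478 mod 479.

1

6^1 ≡ 6 (mod 479)
6^2 ≡ 6^2 = 36 ≡ 36 (mod 479)
6^4 ≡ 36^2 = 1296 ≡ 338 (mod 479)
6^8 ≡ 338^2 = 114244 ≡ 242 (mod 479)
6^16 ≡ 242^2 = 58564 ≡ 126 (mod 479)
6^32 ≡ 126^2 = 15876 ≡ 69 (mod 479)
6^64 ≡ 69^2 = 4761 ≡ 450 (mod 479)
6^128 ≡ 450^2 = 202500 ≡ 362 (mod 479)
6^256 ≡ 362^2 = 131044 ≡ 277 (mod 479)
478 = 256 + 128 + 64 + 16 + 8 + 4 + 2 in binary powers of 2.
So 6^478 ≡ 277 · 362 · 450 · 126 · 242 · 338 · 36 ≡ 1 (mod 479).
Since the result is 1, base 6 gives no evidence that 479 is composite.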